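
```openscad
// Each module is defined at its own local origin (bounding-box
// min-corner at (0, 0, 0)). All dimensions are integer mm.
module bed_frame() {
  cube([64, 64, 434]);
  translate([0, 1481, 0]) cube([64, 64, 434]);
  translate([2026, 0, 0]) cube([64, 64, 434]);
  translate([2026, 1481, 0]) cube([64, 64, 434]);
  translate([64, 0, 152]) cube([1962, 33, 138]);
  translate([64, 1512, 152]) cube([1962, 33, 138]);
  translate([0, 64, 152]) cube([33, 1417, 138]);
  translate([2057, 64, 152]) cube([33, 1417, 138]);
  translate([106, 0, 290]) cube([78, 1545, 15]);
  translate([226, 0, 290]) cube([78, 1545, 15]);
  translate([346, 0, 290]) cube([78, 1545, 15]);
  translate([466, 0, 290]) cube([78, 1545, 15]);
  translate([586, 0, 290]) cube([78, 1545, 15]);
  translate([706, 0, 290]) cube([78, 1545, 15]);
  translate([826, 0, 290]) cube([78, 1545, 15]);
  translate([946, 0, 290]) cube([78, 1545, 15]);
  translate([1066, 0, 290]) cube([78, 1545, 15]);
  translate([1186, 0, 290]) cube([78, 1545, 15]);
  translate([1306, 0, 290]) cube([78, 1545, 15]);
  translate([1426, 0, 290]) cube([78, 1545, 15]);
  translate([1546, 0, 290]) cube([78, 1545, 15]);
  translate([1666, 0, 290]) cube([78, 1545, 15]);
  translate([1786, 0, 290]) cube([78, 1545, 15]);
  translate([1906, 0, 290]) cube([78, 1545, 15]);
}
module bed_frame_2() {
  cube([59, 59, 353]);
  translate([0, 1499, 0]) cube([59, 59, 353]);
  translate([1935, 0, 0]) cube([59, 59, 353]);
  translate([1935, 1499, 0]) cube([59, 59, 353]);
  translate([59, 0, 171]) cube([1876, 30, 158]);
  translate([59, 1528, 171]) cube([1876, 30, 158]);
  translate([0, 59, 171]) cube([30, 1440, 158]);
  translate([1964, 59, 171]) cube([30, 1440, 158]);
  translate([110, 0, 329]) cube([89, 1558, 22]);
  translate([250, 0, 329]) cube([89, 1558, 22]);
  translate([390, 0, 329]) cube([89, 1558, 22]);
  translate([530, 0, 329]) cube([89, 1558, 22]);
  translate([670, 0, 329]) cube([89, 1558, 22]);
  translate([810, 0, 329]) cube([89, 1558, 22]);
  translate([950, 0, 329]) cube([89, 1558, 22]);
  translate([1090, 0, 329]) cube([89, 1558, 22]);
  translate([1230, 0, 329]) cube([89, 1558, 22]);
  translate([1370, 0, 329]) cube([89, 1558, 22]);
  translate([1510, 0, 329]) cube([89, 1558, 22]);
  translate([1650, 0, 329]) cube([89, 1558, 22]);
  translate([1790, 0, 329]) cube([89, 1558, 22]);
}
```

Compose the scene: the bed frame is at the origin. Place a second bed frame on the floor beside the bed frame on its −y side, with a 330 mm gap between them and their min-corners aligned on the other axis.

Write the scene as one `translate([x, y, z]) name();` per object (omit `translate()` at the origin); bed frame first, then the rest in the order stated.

bed_frame();
translate([0, -1888, 0]) bed_frame_2();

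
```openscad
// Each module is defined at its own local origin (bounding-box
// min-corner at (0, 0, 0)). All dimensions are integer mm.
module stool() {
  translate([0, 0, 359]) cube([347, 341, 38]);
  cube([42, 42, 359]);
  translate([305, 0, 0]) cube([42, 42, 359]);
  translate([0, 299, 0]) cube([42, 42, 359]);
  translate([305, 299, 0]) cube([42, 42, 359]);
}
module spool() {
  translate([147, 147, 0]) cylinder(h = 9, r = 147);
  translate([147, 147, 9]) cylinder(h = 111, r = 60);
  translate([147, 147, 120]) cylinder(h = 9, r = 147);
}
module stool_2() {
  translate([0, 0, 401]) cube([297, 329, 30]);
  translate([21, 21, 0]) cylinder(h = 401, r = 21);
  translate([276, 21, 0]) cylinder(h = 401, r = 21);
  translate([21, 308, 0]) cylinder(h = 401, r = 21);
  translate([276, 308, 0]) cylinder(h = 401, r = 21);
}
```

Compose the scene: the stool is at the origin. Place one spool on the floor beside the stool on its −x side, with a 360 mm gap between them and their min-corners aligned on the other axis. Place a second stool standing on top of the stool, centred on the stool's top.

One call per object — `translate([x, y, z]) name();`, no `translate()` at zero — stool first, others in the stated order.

stool();
translate([-654, 0, 0]) spool();
translate([25, 6, 397]) stool_2();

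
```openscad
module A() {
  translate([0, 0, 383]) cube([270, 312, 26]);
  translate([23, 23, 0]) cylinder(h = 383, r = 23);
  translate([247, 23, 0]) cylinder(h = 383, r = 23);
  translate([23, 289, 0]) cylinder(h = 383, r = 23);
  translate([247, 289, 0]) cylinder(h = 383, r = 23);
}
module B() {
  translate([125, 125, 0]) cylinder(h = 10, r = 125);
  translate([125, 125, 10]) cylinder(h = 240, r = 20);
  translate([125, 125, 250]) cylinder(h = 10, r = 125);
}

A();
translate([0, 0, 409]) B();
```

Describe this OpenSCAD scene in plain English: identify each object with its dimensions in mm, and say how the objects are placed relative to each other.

A is a four-legged stool. The seat is a 270×312×26 mm slab whose top surface is at z = 409 mm; four round legs, each 46 mm in diameter, run from the floor (z = 0) to the underside of the seat, each leg's axis is inset half a diameter from the nearest pair of seat edges (so the leg's bounding box is flush with the corner).

B is a spool: two coaxial disc flanges of radius 125 mm and thickness 10 mm, joined by a core cylinder of radius 20 mm and height 240 mm. The lower flange rests on z = 0 and the three cylinders share a vertical axis.

The spool is on top of the stool.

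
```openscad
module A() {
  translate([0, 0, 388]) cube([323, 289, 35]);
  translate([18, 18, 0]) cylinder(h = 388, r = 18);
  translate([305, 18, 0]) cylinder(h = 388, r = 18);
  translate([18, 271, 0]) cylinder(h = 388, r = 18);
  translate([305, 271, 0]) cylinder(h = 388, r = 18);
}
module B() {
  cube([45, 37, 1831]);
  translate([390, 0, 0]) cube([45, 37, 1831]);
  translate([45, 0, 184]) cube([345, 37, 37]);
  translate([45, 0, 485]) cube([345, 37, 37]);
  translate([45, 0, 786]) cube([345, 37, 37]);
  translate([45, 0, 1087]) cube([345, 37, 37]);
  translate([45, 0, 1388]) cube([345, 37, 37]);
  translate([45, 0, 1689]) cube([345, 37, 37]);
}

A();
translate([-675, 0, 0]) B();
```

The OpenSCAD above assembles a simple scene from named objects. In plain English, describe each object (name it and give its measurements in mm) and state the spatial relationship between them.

A is a four-legged stool. The seat is 323×289 mm, 35 mm thick, top at z = 423 mm. It stands on four round legs, each 36 mm in diameter, from z = 0 to the seat underside, each leg's axis is inset half a diameter from the nearest pair of seat edges (so the leg's bounding box is flush with the corner).

B is a straight ladder. Two 45×37 mm vertical rails, 1831 mm tall, stand 435 mm apart (outside-to-outside) with their front faces coplanar on the −y side. 6 rungs, each 37 mm deep and 37 mm tall, span between the inner faces of the rails, front faces flush with the rails. The lowest rung's underside is at z = 184 mm and rungs are spaced 301 mm apart (underside to underside).

The ladder is on the floor beside the stool on its −x side.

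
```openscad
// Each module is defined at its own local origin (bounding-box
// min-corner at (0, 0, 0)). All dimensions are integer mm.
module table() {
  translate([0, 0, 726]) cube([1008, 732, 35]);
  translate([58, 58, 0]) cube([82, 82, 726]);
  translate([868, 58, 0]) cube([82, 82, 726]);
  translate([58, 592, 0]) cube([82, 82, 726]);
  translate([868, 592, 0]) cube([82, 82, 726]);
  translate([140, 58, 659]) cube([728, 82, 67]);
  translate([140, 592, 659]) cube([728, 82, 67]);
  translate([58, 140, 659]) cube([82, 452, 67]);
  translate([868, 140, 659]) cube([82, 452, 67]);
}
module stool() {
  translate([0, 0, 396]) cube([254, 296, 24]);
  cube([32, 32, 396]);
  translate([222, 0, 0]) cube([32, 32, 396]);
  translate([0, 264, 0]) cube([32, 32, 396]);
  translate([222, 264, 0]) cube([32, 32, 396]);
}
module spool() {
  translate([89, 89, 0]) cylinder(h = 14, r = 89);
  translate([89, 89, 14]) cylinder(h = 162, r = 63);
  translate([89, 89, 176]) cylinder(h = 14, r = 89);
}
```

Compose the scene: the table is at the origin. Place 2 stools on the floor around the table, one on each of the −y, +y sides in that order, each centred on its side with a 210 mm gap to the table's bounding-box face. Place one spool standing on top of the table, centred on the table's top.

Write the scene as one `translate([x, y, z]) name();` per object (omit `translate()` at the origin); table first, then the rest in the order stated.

table();
translate([377, -506, 0]) stool();
translate([377, 942, 0]) stool();
translate([415, 277, 761]) spool();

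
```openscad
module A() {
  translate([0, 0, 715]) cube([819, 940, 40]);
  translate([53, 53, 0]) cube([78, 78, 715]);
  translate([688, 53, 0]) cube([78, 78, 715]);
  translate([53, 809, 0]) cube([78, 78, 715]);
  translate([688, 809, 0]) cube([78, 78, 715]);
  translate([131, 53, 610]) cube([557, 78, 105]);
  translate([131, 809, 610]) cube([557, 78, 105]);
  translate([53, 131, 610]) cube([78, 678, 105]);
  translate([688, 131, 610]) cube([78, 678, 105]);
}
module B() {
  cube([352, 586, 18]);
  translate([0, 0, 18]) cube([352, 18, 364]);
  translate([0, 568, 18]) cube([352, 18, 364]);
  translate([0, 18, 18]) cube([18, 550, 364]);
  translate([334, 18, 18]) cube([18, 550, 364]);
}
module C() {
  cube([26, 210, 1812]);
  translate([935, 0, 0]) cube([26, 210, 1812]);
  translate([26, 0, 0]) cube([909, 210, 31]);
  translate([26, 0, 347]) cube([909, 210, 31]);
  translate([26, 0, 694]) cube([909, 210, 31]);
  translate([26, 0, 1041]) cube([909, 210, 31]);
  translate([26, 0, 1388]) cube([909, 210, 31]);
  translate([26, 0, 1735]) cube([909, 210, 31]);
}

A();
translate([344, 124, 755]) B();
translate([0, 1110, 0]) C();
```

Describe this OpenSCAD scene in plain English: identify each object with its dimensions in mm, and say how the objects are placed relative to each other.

A is a rectangular dining table. The top is 819×940×40 mm with its upper surface at z = 755 mm. It stands on four 78×78 mm square legs, each inset 53 mm from the nearest pair of top edges, running from the floor to the underside of the top. Four apron rails, 78 mm thick and 105 mm tall, run between adjacent legs with their top edges flush with the underside of the top and their outer faces flush with the legs' outer faces.

B is an open-topped rectangular box: outside dimensions 352×586×382 mm, with a uniform wall and base thickness of 18 mm. The base is a full 352×586 slab on the floor; four walls sit on top of the base. The front and back walls (the −y and +y sides) span the full width; the two side walls fit between them.

C is a bookshelf 961 mm wide overall, 210 mm deep and 1812 mm tall. The two sides are 26 mm thick vertical panels. 6 horizontal shelves of 31 mm thickness span between the inner faces of the sides; the lowest shelf sits on the floor and shelves are stacked with a clear vertical gap of 316 mm between each pair.

The open box is on top of the table. The bookshelf is on the floor beside the table on its +y side.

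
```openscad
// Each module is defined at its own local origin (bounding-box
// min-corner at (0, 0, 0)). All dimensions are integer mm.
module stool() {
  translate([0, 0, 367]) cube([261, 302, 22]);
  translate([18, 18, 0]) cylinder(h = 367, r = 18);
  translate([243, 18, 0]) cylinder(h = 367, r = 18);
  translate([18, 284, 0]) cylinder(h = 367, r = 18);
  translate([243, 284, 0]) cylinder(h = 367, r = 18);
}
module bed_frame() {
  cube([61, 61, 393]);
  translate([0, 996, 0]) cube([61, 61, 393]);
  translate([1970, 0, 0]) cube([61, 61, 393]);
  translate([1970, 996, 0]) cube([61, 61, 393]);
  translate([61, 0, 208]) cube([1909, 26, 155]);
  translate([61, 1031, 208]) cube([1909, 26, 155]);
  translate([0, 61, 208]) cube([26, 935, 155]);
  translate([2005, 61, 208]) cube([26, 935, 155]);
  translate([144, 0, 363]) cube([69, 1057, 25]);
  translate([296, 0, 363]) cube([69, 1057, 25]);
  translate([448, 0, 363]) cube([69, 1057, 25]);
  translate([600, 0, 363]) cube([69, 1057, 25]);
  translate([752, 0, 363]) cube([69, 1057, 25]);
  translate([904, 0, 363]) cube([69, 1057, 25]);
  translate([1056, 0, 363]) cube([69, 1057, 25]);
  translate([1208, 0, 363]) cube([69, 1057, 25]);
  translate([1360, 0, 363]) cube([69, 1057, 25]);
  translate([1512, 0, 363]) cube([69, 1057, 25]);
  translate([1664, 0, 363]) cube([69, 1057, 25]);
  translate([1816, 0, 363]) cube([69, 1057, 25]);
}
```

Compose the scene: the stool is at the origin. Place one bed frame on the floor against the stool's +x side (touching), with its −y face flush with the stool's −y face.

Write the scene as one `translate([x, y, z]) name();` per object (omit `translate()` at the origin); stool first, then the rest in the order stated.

stool();
translate([261, 0, 0]) bed_frame();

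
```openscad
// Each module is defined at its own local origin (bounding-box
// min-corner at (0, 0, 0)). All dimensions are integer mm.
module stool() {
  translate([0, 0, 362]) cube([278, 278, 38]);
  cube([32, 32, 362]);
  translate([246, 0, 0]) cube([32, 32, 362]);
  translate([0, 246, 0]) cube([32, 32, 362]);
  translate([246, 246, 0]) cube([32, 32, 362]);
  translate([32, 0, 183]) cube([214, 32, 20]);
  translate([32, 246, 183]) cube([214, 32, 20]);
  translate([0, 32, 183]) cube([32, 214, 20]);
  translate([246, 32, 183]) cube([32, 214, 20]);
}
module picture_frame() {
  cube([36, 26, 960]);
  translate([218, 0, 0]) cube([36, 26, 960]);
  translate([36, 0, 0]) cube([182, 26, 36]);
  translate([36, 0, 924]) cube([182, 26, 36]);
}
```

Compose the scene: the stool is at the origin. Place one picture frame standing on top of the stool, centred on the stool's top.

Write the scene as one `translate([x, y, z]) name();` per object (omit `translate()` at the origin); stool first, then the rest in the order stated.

stool();
translate([12, 126, 400]) picture_frame();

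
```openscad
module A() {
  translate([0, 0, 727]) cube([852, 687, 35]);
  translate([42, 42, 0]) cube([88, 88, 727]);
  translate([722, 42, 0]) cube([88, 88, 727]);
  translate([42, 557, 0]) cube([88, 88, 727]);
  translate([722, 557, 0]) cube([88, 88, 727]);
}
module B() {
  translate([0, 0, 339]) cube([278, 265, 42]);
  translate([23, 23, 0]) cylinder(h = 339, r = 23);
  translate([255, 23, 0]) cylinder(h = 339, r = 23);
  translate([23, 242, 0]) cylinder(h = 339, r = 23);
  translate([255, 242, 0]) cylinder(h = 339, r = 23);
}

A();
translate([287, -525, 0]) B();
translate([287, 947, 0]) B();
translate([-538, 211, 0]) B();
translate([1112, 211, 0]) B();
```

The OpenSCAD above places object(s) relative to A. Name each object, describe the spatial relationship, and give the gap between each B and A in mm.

A is a table. B is a stool. Four stools sit around the table at the −y, +y, −x, +x sides. The gap between each stool and the table is 260 mm.

Each stool's nearest face is 260 mm from the table's bounding box.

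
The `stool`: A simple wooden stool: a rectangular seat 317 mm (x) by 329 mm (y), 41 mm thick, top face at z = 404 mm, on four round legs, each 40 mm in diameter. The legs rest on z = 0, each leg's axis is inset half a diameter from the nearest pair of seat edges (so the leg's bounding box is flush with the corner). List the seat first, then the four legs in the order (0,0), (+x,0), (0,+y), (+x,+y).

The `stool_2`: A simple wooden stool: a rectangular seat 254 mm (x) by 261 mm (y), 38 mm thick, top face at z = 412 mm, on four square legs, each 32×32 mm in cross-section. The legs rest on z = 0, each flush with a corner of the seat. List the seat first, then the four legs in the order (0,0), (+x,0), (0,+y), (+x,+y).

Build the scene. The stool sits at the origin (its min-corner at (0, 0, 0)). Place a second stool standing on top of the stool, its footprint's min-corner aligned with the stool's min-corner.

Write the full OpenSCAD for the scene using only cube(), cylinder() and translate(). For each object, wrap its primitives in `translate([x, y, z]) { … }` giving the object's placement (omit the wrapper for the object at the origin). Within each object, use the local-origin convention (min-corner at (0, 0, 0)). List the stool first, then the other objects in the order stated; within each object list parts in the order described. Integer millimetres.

translate([0, 0, 363]) cube([317, 329, 41]);
translate([20, 20, 0]) cylinder(h = 363, r = 20);
translate([297, 20, 0]) cylinder(h = 363, r = 20);
translate([20, 309, 0]) cylinder(h = 363, r = 20);
translate([297, 309, 0]) cylinder(h = 363, r = 20);
translate([0, 0, 404]) {
  translate([0, 0, 374]) cube([254, 261, 38]);
  cube([32, 32, 374]);
  translate([222, 0, 0]) cube([32, 32, 374]);
  translate([0, 229, 0]) cube([32, 32, 374]);
  translate([222, 229, 0]) cube([32, 32, 374]);
}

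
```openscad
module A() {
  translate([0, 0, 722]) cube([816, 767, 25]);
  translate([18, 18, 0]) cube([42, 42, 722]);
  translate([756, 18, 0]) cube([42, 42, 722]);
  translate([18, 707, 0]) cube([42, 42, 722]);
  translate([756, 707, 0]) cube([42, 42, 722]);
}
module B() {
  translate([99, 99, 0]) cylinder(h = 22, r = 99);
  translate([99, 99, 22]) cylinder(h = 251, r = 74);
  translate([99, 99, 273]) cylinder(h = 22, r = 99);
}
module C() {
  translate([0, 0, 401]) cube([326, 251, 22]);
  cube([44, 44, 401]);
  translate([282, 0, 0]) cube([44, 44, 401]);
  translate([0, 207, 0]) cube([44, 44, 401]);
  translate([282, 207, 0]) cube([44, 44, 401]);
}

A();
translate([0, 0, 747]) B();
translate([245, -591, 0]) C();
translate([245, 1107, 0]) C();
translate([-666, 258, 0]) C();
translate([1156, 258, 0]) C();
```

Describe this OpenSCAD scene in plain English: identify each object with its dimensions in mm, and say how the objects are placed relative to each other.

A is a table with a 816×767 mm rectangular top, 25 mm thick, top surface at z = 747 mm, supported by four 42×42 mm square legs, each inset 18 mm from the nearest pair of top edges, running from the floor.

B is a spool: two coaxial disc flanges of radius 99 mm and thickness 22 mm, joined by a core cylinder of radius 74 mm and height 251 mm. The lower flange rests on z = 0 and the three cylinders share a vertical axis.

C is a four-legged stool. The seat is a 326×251×22 mm slab whose top surface is at z = 423 mm; four square legs, each 44×44 mm in cross-section, run from the floor (z = 0) to the underside of the seat, each flush with a corner of the seat.

The spool is on top of the table. Four stools sit around the table at the −y, +y, −x, +x sides.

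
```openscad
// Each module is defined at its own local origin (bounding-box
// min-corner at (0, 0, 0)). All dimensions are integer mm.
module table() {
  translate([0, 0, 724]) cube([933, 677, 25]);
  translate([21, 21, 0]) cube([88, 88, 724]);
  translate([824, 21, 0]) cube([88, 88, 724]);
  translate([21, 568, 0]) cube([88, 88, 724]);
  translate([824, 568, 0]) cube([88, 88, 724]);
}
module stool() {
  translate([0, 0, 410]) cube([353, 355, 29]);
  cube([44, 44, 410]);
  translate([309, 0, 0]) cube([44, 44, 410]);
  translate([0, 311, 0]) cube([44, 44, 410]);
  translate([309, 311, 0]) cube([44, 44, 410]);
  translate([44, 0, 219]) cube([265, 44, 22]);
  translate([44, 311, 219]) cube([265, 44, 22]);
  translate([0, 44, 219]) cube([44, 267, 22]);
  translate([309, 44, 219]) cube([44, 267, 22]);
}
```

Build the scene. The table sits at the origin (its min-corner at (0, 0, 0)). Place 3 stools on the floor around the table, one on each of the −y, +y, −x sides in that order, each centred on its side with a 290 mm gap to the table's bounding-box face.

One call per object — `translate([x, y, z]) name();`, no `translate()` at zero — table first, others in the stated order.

table();
translate([290, -645, 0]) stool();
translate([290, 967, 0]) stool();
translate([-643, 161, 0]) stool();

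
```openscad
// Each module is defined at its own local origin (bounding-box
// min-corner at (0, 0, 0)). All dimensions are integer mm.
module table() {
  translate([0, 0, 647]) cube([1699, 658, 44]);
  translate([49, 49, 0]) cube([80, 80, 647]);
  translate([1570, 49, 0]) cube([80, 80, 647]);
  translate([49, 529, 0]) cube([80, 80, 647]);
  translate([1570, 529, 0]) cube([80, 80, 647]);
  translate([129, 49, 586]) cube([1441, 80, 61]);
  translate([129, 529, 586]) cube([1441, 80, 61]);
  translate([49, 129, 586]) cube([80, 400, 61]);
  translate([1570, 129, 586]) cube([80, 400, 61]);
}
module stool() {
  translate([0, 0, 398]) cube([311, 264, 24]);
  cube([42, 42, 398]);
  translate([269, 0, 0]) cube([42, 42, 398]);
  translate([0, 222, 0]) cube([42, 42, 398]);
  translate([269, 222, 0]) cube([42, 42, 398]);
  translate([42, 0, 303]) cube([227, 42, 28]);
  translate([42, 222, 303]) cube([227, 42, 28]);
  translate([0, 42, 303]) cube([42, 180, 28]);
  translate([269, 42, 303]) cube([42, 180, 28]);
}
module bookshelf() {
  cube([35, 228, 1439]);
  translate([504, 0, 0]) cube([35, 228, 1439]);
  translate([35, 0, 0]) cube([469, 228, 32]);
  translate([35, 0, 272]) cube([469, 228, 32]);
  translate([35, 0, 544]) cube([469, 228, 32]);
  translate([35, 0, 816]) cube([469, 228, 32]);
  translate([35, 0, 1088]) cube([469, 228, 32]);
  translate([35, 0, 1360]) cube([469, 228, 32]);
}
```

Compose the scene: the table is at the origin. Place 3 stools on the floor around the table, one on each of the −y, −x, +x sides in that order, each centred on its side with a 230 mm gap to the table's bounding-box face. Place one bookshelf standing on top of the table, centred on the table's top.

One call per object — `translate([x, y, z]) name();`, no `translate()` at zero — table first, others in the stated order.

table();
translate([694, -494, 0]) stool();
translate([-541, 197, 0]) stool();
translate([1929, 197, 0]) stool();
translate([580, 215, 691]) bookshelf();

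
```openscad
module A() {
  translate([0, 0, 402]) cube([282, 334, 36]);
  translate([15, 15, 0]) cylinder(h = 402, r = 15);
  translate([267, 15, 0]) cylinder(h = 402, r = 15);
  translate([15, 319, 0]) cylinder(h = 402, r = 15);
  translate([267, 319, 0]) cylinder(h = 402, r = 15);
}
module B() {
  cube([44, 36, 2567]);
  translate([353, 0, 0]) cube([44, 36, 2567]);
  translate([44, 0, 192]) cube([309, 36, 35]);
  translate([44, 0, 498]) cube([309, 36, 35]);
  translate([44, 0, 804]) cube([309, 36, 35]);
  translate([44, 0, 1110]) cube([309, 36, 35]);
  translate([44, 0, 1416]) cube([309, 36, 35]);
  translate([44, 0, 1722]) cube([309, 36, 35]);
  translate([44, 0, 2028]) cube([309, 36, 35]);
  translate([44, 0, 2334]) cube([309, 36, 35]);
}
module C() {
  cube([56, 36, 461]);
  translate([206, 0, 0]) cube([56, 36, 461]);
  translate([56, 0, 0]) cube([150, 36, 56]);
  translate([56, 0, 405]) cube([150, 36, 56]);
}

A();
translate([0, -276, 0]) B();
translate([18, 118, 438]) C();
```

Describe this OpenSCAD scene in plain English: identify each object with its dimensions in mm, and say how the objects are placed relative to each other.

A is a simple wooden stool: a rectangular seat 282 mm (x) by 334 mm (y), 36 mm thick, top face at z = 438 mm, on four round legs, each 30 mm in diameter. The legs rest on z = 0, each leg's axis is inset half a diameter from the nearest pair of seat edges (so the leg's bounding box is flush with the corner).

B is a wooden ladder with two side rails of 44×36 mm section and 2567 mm height, set 397 mm apart overall. Between them run 8 rectangular rungs (36 mm deep, 35 mm thick), front faces flush with the rails' −y face. The bottom of the first rung is 192 mm above the floor and each subsequent rung is 306 mm higher than the one below.

C is a rectangular picture frame lying in the x–z plane (depth along y). The opening is 150 mm wide (x) by 349 mm tall (z), surrounded by a border 56 mm wide on all four sides. The frame is 36 mm deep and is made of two full-height vertical stiles with two horizontal rails fitted between them.

The ladder is on the floor beside the stool on its −y side. The picture frame is on top of the stool.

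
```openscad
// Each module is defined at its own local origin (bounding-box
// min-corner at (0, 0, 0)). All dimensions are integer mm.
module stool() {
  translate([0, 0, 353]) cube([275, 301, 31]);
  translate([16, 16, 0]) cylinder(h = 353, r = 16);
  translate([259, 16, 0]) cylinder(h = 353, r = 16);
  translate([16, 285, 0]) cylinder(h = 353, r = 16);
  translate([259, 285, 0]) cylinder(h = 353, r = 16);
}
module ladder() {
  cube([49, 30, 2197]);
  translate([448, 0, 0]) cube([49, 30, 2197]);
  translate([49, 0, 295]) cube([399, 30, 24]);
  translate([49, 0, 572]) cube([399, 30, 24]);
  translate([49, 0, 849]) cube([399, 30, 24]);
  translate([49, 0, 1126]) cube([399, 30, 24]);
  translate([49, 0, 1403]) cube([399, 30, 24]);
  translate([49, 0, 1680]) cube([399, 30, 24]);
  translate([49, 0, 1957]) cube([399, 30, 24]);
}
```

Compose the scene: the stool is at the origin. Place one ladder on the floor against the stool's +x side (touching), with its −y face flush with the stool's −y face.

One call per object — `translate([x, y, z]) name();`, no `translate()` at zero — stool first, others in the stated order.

stool();
translate([275, 0, 0]) ladder();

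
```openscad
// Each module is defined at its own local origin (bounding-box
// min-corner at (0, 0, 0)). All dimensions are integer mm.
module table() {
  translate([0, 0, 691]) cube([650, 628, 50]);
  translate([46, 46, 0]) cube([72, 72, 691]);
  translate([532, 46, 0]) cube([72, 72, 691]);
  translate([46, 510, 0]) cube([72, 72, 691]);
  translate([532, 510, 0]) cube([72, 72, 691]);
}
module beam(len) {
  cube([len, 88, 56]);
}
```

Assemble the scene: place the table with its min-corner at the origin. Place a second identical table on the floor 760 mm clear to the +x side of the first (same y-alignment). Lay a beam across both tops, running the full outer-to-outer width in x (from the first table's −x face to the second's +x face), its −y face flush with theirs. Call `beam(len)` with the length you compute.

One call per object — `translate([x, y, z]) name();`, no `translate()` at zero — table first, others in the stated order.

table();
translate([1410, 0, 0]) table();
translate([0, 0, 741]) beam(2060);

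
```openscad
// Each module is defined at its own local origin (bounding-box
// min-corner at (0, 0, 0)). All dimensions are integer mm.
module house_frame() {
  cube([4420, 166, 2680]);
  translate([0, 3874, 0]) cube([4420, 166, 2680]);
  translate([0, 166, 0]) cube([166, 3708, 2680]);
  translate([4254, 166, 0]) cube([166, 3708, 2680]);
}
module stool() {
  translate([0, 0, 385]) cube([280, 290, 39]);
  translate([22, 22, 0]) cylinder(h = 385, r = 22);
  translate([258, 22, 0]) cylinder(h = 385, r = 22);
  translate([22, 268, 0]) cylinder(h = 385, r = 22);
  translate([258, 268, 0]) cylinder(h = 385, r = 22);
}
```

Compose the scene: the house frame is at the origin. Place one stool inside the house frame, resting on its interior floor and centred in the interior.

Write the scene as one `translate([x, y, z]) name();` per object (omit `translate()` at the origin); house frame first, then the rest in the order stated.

house_frame();
translate([2070, 1875, 0]) stool();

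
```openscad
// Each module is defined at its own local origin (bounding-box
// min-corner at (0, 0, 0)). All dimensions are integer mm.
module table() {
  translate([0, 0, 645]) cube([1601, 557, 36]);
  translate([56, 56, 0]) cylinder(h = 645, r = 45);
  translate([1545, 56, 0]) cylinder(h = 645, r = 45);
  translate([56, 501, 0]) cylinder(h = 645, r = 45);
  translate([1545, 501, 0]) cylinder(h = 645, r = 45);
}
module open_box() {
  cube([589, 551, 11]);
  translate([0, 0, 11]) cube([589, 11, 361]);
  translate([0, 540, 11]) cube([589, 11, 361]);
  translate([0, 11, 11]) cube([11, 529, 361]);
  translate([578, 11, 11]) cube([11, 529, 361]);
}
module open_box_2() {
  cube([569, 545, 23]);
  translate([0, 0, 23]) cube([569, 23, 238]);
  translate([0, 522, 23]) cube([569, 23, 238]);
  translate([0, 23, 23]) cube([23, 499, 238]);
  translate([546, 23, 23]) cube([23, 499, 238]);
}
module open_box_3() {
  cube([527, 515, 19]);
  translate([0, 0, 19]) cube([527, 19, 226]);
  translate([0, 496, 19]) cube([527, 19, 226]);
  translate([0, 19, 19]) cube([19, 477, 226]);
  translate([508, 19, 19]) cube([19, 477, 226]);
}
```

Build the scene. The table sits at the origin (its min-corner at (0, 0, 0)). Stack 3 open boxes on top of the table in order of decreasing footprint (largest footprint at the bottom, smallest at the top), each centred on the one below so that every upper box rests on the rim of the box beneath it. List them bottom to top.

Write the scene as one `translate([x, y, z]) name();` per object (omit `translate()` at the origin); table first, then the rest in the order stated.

table();
translate([506, 3, 681]) open_box();
translate([516, 6, 1053]) open_box_2();
translate([537, 21, 1314]) open_box_3();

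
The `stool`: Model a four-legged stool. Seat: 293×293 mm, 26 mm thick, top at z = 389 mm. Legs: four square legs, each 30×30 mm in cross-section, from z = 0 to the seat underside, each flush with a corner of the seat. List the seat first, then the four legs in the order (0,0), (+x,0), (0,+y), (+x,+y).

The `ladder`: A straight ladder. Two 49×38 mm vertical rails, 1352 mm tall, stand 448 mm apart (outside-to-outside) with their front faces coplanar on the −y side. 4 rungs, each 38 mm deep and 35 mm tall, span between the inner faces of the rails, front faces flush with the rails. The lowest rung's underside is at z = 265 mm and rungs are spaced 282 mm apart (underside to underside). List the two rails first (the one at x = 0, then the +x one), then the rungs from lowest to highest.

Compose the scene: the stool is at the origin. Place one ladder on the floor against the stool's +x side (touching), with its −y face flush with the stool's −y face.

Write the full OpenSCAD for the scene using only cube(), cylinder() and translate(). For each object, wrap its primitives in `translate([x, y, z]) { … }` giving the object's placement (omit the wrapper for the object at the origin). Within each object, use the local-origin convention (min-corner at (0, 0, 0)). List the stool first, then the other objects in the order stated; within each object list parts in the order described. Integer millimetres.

translate([0, 0, 363]) cube([293, 293, 26]);
cube([30, 30, 363]);
translate([263, 0, 0]) cube([30, 30, 363]);
translate([0, 263, 0]) cube([30, 30, 363]);
translate([263, 263, 0]) cube([30, 30, 363]);
translate([293, 0, 0]) {
  cube([49, 38, 1352]);
  translate([399, 0, 0]) cube([49, 38, 1352]);
  translate([49, 0, 265]) cube([350, 38, 35]);
  translate([49, 0, 547]) cube([350, 38, 35]);
  translate([49, 0, 829]) cube([350, 38, 35]);
  translate([49, 0, 1111]) cube([350, 38, 35]);
}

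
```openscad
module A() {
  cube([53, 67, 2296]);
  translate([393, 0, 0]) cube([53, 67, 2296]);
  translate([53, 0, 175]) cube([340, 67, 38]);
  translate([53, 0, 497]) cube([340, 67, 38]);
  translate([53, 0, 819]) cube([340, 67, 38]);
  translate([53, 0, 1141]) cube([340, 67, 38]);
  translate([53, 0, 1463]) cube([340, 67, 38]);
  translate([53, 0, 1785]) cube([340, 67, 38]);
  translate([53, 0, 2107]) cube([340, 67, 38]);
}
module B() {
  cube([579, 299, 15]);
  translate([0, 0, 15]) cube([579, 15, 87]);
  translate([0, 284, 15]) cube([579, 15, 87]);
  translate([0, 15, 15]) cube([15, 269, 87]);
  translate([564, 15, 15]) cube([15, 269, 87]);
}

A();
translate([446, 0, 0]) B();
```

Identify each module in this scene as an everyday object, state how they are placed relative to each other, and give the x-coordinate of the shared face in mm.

The ladder's +x face and the open box's −x face are both at x = 446 mm.

A is a ladder. B is an open box. The open box is against the ladder's +x side, with their −y faces flush. The x-coordinate of the shared face is 446 mm.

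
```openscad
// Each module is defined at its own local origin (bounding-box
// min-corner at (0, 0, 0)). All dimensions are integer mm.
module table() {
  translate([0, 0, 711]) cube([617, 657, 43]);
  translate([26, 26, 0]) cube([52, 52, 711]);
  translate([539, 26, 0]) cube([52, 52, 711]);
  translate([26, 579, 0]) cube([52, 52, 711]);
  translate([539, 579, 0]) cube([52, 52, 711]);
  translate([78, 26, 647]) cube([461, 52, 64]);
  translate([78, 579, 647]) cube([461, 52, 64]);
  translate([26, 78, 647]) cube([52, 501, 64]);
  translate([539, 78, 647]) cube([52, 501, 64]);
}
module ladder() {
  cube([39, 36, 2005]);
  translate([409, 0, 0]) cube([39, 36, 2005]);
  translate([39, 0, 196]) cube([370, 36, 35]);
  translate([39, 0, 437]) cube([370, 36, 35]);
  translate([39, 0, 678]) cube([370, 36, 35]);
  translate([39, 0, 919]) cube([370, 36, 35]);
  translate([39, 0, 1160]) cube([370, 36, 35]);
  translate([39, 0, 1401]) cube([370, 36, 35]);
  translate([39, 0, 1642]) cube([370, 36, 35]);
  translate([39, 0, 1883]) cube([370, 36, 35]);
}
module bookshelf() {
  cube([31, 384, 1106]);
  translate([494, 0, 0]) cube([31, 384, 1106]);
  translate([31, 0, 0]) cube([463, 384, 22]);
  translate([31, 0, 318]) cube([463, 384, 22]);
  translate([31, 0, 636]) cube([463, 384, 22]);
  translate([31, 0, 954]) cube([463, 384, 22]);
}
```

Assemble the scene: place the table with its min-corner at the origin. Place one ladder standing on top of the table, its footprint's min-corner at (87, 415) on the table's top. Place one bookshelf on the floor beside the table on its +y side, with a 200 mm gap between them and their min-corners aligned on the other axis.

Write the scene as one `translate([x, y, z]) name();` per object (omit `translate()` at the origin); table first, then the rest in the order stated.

table();
translate([87, 415, 754]) ladder();
translate([0, 857, 0]) bookshelf();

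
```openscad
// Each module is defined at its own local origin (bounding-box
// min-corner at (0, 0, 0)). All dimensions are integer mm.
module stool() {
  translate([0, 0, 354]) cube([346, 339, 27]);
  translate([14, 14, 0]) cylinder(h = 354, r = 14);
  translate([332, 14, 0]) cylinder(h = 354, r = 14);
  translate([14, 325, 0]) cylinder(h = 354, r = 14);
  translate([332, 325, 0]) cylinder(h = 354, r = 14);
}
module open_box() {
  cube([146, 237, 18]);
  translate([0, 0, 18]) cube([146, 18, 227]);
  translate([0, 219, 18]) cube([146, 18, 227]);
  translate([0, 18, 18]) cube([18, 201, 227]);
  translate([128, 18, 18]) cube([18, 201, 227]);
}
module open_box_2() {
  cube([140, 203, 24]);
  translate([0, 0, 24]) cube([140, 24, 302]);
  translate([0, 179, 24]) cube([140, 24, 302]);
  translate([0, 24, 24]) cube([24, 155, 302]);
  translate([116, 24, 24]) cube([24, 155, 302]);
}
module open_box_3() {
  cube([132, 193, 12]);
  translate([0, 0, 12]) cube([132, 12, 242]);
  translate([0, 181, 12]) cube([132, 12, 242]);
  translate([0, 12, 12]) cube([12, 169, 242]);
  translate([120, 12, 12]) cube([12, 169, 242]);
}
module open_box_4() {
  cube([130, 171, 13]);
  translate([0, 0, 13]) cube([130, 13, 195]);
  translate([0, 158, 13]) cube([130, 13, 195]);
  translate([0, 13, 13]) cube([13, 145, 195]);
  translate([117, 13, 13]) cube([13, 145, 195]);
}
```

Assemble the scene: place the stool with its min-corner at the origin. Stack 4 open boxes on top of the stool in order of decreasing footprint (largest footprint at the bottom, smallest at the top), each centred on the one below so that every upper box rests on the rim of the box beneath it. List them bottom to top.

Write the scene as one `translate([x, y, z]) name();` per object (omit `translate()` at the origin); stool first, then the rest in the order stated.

stool();
translate([100, 51, 381]) open_box();
translate([103, 68, 626]) open_box_2();
translate([107, 73, 952]) open_box_3();
translate([108, 84, 1206]) open_box_4();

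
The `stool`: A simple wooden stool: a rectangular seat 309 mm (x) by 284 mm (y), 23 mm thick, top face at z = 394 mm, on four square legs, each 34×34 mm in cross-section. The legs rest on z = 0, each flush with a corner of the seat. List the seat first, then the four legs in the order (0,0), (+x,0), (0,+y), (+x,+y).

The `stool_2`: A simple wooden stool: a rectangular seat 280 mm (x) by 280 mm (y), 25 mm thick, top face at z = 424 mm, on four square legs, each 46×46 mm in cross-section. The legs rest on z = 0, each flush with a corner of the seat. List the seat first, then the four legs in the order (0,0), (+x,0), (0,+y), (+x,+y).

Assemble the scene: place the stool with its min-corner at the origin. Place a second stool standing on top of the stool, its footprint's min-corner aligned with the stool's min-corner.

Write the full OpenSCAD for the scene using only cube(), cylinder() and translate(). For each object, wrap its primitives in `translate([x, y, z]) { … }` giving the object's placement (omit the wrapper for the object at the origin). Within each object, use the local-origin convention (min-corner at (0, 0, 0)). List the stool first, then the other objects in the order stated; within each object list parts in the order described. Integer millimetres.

translate([0, 0, 371]) cube([309, 284, 23]);
cube([34, 34, 371]);
translate([275, 0, 0]) cube([34, 34, 371]);
translate([0, 250, 0]) cube([34, 34, 371]);
translate([275, 250, 0]) cube([34, 34, 371]);
translate([0, 0, 394]) {
  translate([0, 0, 399]) cube([280, 280, 25]);
  cube([46, 46, 399]);
  translate([234, 0, 0]) cube([46, 46, 399]);
  translate([0, 234, 0]) cube([46, 46, 399]);
  translate([234, 234, 0]) cube([46, 46, 399]);
}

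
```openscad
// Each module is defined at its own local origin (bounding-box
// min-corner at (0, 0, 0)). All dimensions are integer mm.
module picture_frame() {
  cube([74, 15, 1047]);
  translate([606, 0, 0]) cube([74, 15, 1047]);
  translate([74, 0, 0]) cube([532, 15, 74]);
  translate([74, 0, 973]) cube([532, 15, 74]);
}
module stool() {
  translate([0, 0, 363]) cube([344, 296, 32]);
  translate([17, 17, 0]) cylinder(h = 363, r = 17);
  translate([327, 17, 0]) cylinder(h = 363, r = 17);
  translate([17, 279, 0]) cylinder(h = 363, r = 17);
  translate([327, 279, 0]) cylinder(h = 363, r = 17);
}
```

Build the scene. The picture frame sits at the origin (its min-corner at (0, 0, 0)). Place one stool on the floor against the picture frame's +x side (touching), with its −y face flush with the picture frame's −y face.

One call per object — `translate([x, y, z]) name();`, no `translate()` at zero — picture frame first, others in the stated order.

picture_frame();
translate([680, 0, 0]) stool();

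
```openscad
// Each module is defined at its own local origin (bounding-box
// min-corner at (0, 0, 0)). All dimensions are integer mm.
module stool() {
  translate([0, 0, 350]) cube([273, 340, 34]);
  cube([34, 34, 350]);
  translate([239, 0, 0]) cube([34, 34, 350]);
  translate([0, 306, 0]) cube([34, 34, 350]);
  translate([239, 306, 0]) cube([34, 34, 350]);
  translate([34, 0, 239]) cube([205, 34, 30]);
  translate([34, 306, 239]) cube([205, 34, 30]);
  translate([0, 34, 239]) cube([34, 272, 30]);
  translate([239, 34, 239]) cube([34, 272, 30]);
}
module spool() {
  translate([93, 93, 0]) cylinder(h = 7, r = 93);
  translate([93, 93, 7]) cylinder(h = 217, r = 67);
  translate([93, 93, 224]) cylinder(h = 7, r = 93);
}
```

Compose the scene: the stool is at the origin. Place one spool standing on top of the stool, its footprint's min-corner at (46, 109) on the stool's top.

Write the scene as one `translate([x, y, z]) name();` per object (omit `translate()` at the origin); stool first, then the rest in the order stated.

stool();
translate([46, 109, 384]) spool();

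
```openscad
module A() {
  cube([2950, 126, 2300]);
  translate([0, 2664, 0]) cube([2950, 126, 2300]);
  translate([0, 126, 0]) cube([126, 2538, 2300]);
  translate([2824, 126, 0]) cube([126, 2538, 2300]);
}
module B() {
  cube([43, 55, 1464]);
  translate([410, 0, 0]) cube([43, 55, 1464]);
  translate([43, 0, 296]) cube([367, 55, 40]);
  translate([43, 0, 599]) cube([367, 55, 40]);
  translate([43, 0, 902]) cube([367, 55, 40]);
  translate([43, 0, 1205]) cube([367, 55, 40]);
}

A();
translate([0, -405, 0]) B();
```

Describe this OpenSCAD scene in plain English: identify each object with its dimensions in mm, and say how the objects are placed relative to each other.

A is a box-shaped house frame (walls only): outside footprint 2950×2790 mm, wall height 2300 mm, wall thickness 126 mm. The two y-facing walls run the full x-width; the two x-facing walls fit between the inner faces of the y-facing walls.

B is a wooden ladder with two side rails of 43×55 mm section and 1464 mm height, set 453 mm apart overall. Between them run 4 rectangular rungs (55 mm deep, 40 mm thick), front faces flush with the rails' −y face. The bottom of the first rung is 296 mm above the floor and each subsequent rung is 303 mm higher than the one below.

The ladder is on the floor beside the house frame on its −y side.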